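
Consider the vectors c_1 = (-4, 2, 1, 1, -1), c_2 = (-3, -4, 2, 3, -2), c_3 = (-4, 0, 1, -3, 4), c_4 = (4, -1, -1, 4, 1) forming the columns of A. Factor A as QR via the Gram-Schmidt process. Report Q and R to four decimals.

Q = [[-0.8341, -0.1793, -0.4152, 0.0800], [0.4170, -0.8177, -0.3199, 0.1425], [0.2085, 0.2511, 0.1479, -0.0563], [0.2085, 0.4160, -0.4834, 0.7405], [-0.2085, -0.2511, 0.6854, 0.6494]], R = [[4.7958, 2.2937, 2.0851, -3.3362], [0.0000, 6.0613, -1.2840, 1.2625], [0.0000, 0.0000, 6.0003, -2.7369], [0.0000, 0.0000, 0.0000, 3.8451]]

q_1 = c_1/‖c_1‖ = (-4, 2, 1, 1, -1)/4.7958 = (-0.8341, 0.4170, 0.2085, 0.2085, -0.2085).
r_{12} = q_1·c_2 = 2.2937.
u_2 = c_2 − 2.2937·q_1 = (-1.0870, -4.9565, 1.5217, 2.5217, -1.5217).
‖u_2‖ = 6.0613, so q_2 = (-0.1793, -0.8177, 0.2511, 0.4160, -0.2511).
r_{13} = q_1·c_3 = 2.0851; r_{23} = q_2·c_3 = -1.2840.
u_3 = c_3 − 2.0851·q_1 + 1.2840·q_2 = (-2.4911, -1.9195, 0.8876, -2.9006, 4.1124).
‖u_3‖ = 6.0003, so q_3 = (-0.4152, -0.3199, 0.1479, -0.4834, 0.6854).
r_{14} = q_1·c_4 = -3.3362; r_{24} = q_2·c_4 = 1.2625; r_{34} = q_3·c_4 = -2.7369.
u_4 = c_4 + 3.3362·q_1 − 1.2625·q_2 + 2.7369·q_3 = (0.3075, 0.5481, -0.2164, 2.8474, 2.4971).
‖u_4‖ = 3.8451, so q_4 = (0.0800, 0.1425, -0.0563, 0.7405, 0.6494).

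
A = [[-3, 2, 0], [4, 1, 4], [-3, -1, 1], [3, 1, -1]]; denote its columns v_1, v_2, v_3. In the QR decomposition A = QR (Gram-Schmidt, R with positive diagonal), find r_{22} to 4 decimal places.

e_1 = v_1/‖v_1‖ = (-3, 4, -3, 3)/6.5574 = (-0.4575, 0.6100, -0.4575, 0.4575).
r_{12} = e_1·v_2 = 0.6100.
u_2 = v_2 − 0.6100·e_1 = (2.2791, 0.6279, -0.7209, 0.7209).
r_{22} = ‖u_2‖ = 2.5745.

r_{22} = 2.5745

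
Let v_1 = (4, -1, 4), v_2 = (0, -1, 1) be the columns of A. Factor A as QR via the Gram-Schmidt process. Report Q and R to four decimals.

Q = [[0.6963, -0.5437], [-0.1741, -0.7612], [0.6963, 0.3534]], R = [[5.7446, 0.8704], [0.0000, 1.1146]]

v_1 = (4, -1, 4); ‖v_1‖ = 5.7446, so e_1 = (0.6963, -0.1741, 0.6963).
e_1·v_2 = 0.6963·0 + (-0.1741)·(-1) + 0.6963·1 = 0.8704.
u_2 = v_2 − 0.8704·e_1 = (-0.6061, -0.8485, 0.3939).
‖u_2‖ = 1.1146, so e_2 = (-0.5437, -0.7612, 0.3534).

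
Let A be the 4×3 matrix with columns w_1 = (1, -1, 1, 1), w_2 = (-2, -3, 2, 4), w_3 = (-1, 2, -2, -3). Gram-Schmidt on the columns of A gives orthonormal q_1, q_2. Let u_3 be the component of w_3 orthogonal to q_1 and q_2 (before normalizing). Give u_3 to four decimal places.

w_1 = (1, -1, 1, 1); ‖w_1‖ = 2.0000, so q_1 = (0.5000, -0.5000, 0.5000, 0.5000).
q_1·w_2 = 0.5000·(-2) + (-0.5000)·(-3) + 0.5000·2 + 0.5000·4 = 3.5000.
u_2 = w_2 − 3.5000·q_1 = (-3.7500, -1.2500, 0.2500, 2.2500).
‖u_2‖ = 4.5552, so q_2 = (-0.8232, -0.2744, 0.0549, 0.4939).
q_1·w_3 = 0.5000·(-1) + (-0.5000)·2 + 0.5000·(-2) + 0.5000·(-3) = -4.0000; q_2·w_3 = (-0.8232)·(-1) + (-0.2744)·2 + 0.0549·(-2) + 0.4939·(-3) = -1.3172.
u_3 = w_3 + 4.0000·q_1 + 1.3172·q_2 = (-0.0843, -0.3614, 0.0723, -0.3494).

u_3 = (-0.0843, -0.3614, 0.0723, -0.3494)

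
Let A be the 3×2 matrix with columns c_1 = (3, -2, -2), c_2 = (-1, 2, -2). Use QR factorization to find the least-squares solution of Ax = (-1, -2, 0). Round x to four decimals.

x = (0.0000, -0.3333)

q_1 = c_1/‖c_1‖ = (3, -2, -2)/4.1231 = (0.7276, -0.4851, -0.4851).
r_{12} = q_1·c_2 = -0.7276.
u_2 = c_2 + 0.7276·q_1 = (-0.4706, 1.6471, -2.3529).
‖u_2‖ = 2.9104, so q_2 = (-0.1617, 0.5659, -0.8085).
Qᵀb = (0.2425, -0.9701).
Back-substitute: x_2 = -0.9701/2.9104 = -0.3333.
x_1 = (0.2425 + 0.7276·(-0.3333))/4.1231 = 0.0000.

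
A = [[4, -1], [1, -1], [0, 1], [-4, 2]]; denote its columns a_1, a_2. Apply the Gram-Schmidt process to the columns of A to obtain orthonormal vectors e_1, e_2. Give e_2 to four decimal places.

e_2 = (0.4200, -0.4422, 0.7296, 0.3095)

e_1 = a_1/‖a_1‖ = (4, 1, 0, -4)/5.7446 = (0.6963, 0.1741, 0.0000, -0.6963).
r_{12} = e_1·a_2 = -2.2630.
u_2 = a_2 + 2.2630·e_1 = (0.5758, -0.6061, 1.0000, 0.4242).
‖u_2‖ = 1.3707, so e_2 = (0.4200, -0.4422, 0.7296, 0.3095).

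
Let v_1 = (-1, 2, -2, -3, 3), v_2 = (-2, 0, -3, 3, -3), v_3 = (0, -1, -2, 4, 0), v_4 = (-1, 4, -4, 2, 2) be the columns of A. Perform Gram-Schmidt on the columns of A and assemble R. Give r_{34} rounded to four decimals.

v_1 = (-1, 2, -2, -3, 3); ‖v_1‖ = 5.1962, so e_1 = (-0.1925, 0.3849, -0.3849, -0.5774, 0.5774).
e_1·v_2 = (-0.1925)·(-2) + 0.3849·0 + (-0.3849)·(-3) + (-0.5774)·3 + 0.5774·(-3) = -1.9245.
u_2 = v_2 + 1.9245·e_1 = (-2.3704, 0.7407, -3.7407, 1.8889, -1.8889).
‖u_2‖ = 5.2246, so e_2 = (-0.4537, 0.1418, -0.7160, 0.3615, -0.3615).
e_1·v_3 = (-0.1925)·0 + 0.3849·(-1) + (-0.3849)·(-2) + (-0.5774)·4 + 0.5774·0 = -1.9245; e_2·v_3 = (-0.4537)·0 + 0.1418·(-1) + (-0.7160)·(-2) + 0.3615·4 + (-0.3615)·0 = 2.7364.
u_3 = v_3 + 1.9245·e_1 − 2.7364·e_2 = (0.8711, -0.6472, -0.7815, 1.8996, 2.1004).
‖u_3‖ = 3.1319, so e_3 = (0.2781, -0.2067, -0.2495, 0.6065, 0.6707).
r_{34} = e_3·v_4 = 2.4478.

r_{34} = 2.4478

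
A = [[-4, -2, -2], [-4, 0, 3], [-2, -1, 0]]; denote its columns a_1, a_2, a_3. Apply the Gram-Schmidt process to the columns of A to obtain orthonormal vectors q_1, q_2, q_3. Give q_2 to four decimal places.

q_1 = a_1/‖a_1‖ = (-4, -4, -2)/6.0000 = (-0.6667, -0.6667, -0.3333).
r_{12} = q_1·a_2 = 1.6667.
u_2 = a_2 − 1.6667·q_1 = (-0.8889, 1.1111, -0.4444).
‖u_2‖ = 1.4907, so q_2 = (-0.5963, 0.7454, -0.2981).

q_2 = (-0.5963, 0.7454, -0.2981)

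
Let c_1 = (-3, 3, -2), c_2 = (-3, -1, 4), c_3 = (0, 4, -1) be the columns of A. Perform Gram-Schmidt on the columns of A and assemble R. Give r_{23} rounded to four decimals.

c_1 = (-3, 3, -2); ‖c_1‖ = 4.6904, so q_1 = (-0.6396, 0.6396, -0.4264).
q_1·c_2 = (-0.6396)·(-3) + 0.6396·(-1) + (-0.4264)·4 = -0.4264.
u_2 = c_2 + 0.4264·q_1 = (-3.2727, -0.7273, 3.8182).
‖u_2‖ = 5.0812, so q_2 = (-0.6441, -0.1431, 0.7514).
r_{23} = q_2·c_3 = -1.3240.

r_{23} = -1.3240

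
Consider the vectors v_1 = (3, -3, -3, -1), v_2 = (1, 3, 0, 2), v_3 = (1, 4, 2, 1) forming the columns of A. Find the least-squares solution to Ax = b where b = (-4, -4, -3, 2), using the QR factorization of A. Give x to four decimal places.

v_1 = (3, -3, -3, -1); ‖v_1‖ = 5.2915, so e_1 = (0.5669, -0.5669, -0.5669, -0.1890).
e_1·v_2 = 0.5669·1 + (-0.5669)·3 + (-0.5669)·0 + (-0.1890)·2 = -1.5119.
u_2 = v_2 + 1.5119·e_1 = (1.8571, 2.1429, -0.8571, 1.7143).
‖u_2‖ = 3.4226, so e_2 = (0.5426, 0.6261, -0.2504, 0.5009).
e_1·v_3 = 0.5669·1 + (-0.5669)·4 + (-0.5669)·2 + (-0.1890)·1 = -3.0237; e_2·v_3 = 0.5426·1 + 0.6261·4 + (-0.2504)·2 + 0.5009·1 = 3.0470.
u_3 = v_3 + 3.0237·e_1 − 3.0470·e_2 = (1.0610, 0.3780, 1.0488, -1.0976).
‖u_3‖ = 1.8903, so e_3 = (0.5613, 0.2000, 0.5548, -0.5806).
Qᵀb = (1.3229, -2.9217, -5.8708).
Back-substitute: x_3 = -5.8708/1.8903 = -3.1058.
x_2 = (-2.9217 − 3.0470·(-3.1058))/3.4226 = 1.9113.
x_1 = (1.3229 + 1.5119·1.9113 + 3.0237·(-3.1058))/5.2915 = -0.9787.

x = (-0.9787, 1.9113, -3.1058)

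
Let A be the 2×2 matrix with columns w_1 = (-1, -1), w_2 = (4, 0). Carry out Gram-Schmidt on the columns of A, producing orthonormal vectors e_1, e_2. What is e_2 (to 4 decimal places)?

w_1 = (-1, -1); ‖w_1‖ = 1.4142, so e_1 = (-0.7071, -0.7071).
e_1·w_2 = (-0.7071)·4 + (-0.7071)·0 = -2.8284.
u_2 = w_2 + 2.8284·e_1 = (2.0000, -2.0000).
‖u_2‖ = 2.8284, so e_2 = (0.7071, -0.7071).

e_2 = (0.7071, -0.7071)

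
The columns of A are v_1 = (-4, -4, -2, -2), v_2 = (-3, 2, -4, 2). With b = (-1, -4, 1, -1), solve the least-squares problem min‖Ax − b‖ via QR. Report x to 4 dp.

e_1 = v_1/‖v_1‖ = (-4, -4, -2, -2)/6.3246 = (-0.6325, -0.6325, -0.3162, -0.3162).
r_{12} = e_1·v_2 = 1.2649.
u_2 = v_2 − 1.2649·e_1 = (-2.2000, 2.8000, -3.6000, 2.4000).
‖u_2‖ = 5.6036, so e_2 = (-0.3926, 0.4997, -0.6424, 0.4283).
Qᵀb = (3.1623, -2.6769).
Back-substitute: x_2 = -2.6769/5.6036 = -0.4777.
x_1 = (3.1623 − 1.2649·(-0.4777))/6.3246 = 0.5955.

x = (0.5955, -0.4777)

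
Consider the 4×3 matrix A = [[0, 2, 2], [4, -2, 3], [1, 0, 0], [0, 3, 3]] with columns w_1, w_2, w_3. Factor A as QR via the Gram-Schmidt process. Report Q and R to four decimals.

Q = [[0.0000, 0.5497, 0.0740], [0.9701, -0.0323, 0.2404], [0.2425, 0.1294, -0.9615], [0.0000, 0.8246, 0.1109]], R = [[4.1231, -1.9403, 2.9104], [0.0000, 3.6380, 3.4763], [0.0000, 0.0000, 1.2019]]

w_1 = (0, 4, 1, 0); ‖w_1‖ = 4.1231, so q_1 = (0.0000, 0.9701, 0.2425, 0.0000).
q_1·w_2 = 0.0000·2 + 0.9701·(-2) + 0.2425·0 + 0.0000·3 = -1.9403.
u_2 = w_2 + 1.9403·q_1 = (2.0000, -0.1176, 0.4706, 3.0000).
‖u_2‖ = 3.6380, so q_2 = (0.5497, -0.0323, 0.1294, 0.8246).
q_1·w_3 = 0.0000·2 + 0.9701·3 + 0.2425·0 + 0.0000·3 = 2.9104; q_2·w_3 = 0.5497·2 + (-0.0323)·3 + 0.1294·0 + 0.8246·3 = 3.4763.
u_3 = w_3 − 2.9104·q_1 − 3.4763·q_2 = (0.0889, 0.2889, -1.1556, 0.1333).
‖u_3‖ = 1.2019, so q_3 = (0.0740, 0.2404, -0.9615, 0.1109).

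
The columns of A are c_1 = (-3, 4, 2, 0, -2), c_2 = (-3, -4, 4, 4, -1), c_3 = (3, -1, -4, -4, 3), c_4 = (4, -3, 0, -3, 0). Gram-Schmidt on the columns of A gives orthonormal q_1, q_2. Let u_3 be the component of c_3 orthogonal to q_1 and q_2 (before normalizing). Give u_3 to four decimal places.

q_1 = c_1/‖c_1‖ = (-3, 4, 2, 0, -2)/5.7446 = (-0.5222, 0.6963, 0.3482, 0.0000, -0.3482).
r_{12} = q_1·c_2 = 0.5222.
u_2 = c_2 − 0.5222·q_1 = (-2.7273, -4.3636, 3.8182, 4.0000, -0.8182).
‖u_2‖ = 7.5978, so q_2 = (-0.3590, -0.5743, 0.5025, 0.5265, -0.1077).
r_{13} = q_1·c_3 = -4.7001; r_{23} = q_2·c_3 = -4.9416.
u_3 = c_3 + 4.7001·q_1 + 4.9416·q_2 = (-1.2283, -0.5654, 0.1197, -1.3984, 0.8315).

u_3 = (-1.2283, -0.5654, 0.1197, -1.3984, 0.8315)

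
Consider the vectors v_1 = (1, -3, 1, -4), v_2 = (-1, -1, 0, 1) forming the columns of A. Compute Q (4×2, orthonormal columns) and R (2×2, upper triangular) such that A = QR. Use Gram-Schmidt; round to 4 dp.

v_1 = (1, -3, 1, -4); ‖v_1‖ = 5.1962, so e_1 = (0.1925, -0.5774, 0.1925, -0.7698).
e_1·v_2 = 0.1925·(-1) + (-0.5774)·(-1) + 0.1925·0 + (-0.7698)·1 = -0.3849.
u_2 = v_2 + 0.3849·e_1 = (-0.9259, -1.2222, 0.0741, 0.7037).
‖u_2‖ = 1.6887, so e_2 = (-0.5483, -0.7237, 0.0439, 0.4167).

Q = [[0.1925, -0.5483], [-0.5774, -0.7237], [0.1925, 0.0439], [-0.7698, 0.4167]], R = [[5.1962, -0.3849], [0.0000, 1.6887]]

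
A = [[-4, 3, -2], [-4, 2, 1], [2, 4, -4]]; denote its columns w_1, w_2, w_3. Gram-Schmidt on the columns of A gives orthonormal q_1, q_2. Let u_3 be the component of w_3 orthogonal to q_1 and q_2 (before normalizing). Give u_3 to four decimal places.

w_1 = (-4, -4, 2); ‖w_1‖ = 6.0000, so q_1 = (-0.6667, -0.6667, 0.3333).
q_1·w_2 = (-0.6667)·3 + (-0.6667)·2 + 0.3333·4 = -2.0000.
u_2 = w_2 + 2.0000·q_1 = (1.6667, 0.6667, 4.6667).
‖u_2‖ = 5.0000, so q_2 = (0.3333, 0.1333, 0.9333).
q_1·w_3 = (-0.6667)·(-2) + (-0.6667)·1 + 0.3333·(-4) = -0.6667; q_2·w_3 = 0.3333·(-2) + 0.1333·1 + 0.9333·(-4) = -4.2667.
u_3 = w_3 + 0.6667·q_1 + 4.2667·q_2 = (-1.0222, 1.1244, 0.2044).

u_3 = (-1.0222, 1.1244, 0.2044)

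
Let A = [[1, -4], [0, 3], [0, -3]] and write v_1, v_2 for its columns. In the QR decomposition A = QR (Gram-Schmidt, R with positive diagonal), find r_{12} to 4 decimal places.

r_{12} = -4.0000

v_1 = (1, 0, 0); ‖v_1‖ = 1.0000, so q_1 = (1.0000, 0.0000, 0.0000).
r_{12} = q_1·v_2 = -4.0000.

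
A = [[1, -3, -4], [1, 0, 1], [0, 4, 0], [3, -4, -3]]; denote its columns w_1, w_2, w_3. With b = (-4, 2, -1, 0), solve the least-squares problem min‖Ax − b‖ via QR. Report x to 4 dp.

w_1 = (1, 1, 0, 3); ‖w_1‖ = 3.3166, so q_1 = (0.3015, 0.3015, 0.0000, 0.9045).
q_1·w_2 = 0.3015·(-3) + 0.3015·0 + 0.0000·4 + 0.9045·(-4) = -4.5227.
u_2 = w_2 + 4.5227·q_1 = (-1.6364, 1.3636, 4.0000, 0.0909).
‖u_2‖ = 4.5327, so q_2 = (-0.3610, 0.3008, 0.8825, 0.0201).
q_1·w_3 = 0.3015·(-4) + 0.3015·1 + 0.0000·0 + 0.9045·(-3) = -3.6181; q_2·w_3 = (-0.3610)·(-4) + 0.3008·1 + 0.8825·0 + 0.0201·(-3) = 1.6847.
u_3 = w_3 + 3.6181·q_1 − 1.6847·q_2 = (-2.3009, 1.5841, -1.4867, 0.2389).
‖u_3‖ = 3.1735, so q_3 = (-0.7250, 0.4992, -0.4685, 0.0753).
Qᵀb = (-0.6030, 1.1633, 4.3670).
Back-substitute: x_3 = 4.3670/3.1735 = 1.3761.
x_2 = (1.1633 − 1.6847·1.3761)/4.5327 = -0.2548.
x_1 = (-0.6030 + 4.5227·(-0.2548) + 3.6181·1.3761)/3.3166 = 0.9719.

x = (0.9719, -0.2548, 1.3761)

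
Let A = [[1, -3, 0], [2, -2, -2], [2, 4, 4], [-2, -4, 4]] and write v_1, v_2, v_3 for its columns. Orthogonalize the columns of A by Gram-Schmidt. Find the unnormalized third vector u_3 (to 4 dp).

u_3 = (0.9524, -0.7937, 4.1587, 3.8413)

v_1 = (1, 2, 2, -2); ‖v_1‖ = 3.6056, so q_1 = (0.2774, 0.5547, 0.5547, -0.5547).
q_1·v_2 = 0.2774·(-3) + 0.5547·(-2) + 0.5547·4 + (-0.5547)·(-4) = 2.4962.
u_2 = v_2 − 2.4962·q_1 = (-3.6923, -3.3846, 2.6154, -2.6154).
‖u_2‖ = 6.2265, so q_2 = (-0.5930, -0.5436, 0.4200, -0.4200).
q_1·v_3 = 0.2774·0 + 0.5547·(-2) + 0.5547·4 + (-0.5547)·4 = -1.1094; q_2·v_3 = (-0.5930)·0 + (-0.5436)·(-2) + 0.4200·4 + (-0.4200)·4 = 1.0872.
u_3 = v_3 + 1.1094·q_1 − 1.0872·q_2 = (0.9524, -0.7937, 4.1587, 3.8413).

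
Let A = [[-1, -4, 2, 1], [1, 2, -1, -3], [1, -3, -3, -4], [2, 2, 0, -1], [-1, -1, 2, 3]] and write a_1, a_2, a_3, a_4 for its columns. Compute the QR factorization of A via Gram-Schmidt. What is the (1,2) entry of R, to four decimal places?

r_{12} = 2.8284

e_1 = a_1/‖a_1‖ = (-1, 1, 1, 2, -1)/2.8284 = (-0.3536, 0.3536, 0.3536, 0.7071, -0.3536).
r_{12} = e_1·a_2 = 2.8284.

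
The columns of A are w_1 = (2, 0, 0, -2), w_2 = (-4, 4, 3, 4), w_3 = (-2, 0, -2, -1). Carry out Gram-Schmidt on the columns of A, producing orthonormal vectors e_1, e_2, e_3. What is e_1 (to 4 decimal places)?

e_1 = (0.7071, 0.0000, 0.0000, -0.7071)

w_1 = (2, 0, 0, -2); ‖w_1‖ = 2.8284, so e_1 = (0.7071, 0.0000, 0.0000, -0.7071).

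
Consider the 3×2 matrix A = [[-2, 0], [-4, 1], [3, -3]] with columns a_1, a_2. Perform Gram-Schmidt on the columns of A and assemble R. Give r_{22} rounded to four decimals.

a_1 = (-2, -4, 3); ‖a_1‖ = 5.3852, so q_1 = (-0.3714, -0.7428, 0.5571).
q_1·a_2 = (-0.3714)·0 + (-0.7428)·1 + 0.5571·(-3) = -2.4140.
u_2 = a_2 + 2.4140·q_1 = (-0.8966, -0.7931, -1.6552).
r_{22} = ‖u_2‖ = 2.0426.

r_{22} = 2.0426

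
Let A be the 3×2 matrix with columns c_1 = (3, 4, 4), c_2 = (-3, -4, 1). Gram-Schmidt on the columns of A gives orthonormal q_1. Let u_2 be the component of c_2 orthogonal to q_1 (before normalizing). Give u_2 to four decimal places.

c_1 = (3, 4, 4); ‖c_1‖ = 6.4031, so q_1 = (0.4685, 0.6247, 0.6247).
q_1·c_2 = 0.4685·(-3) + 0.6247·(-4) + 0.6247·1 = -3.2796.
u_2 = c_2 + 3.2796·q_1 = (-1.4634, -1.9512, 3.0488).

u_2 = (-1.4634, -1.9512, 3.0488)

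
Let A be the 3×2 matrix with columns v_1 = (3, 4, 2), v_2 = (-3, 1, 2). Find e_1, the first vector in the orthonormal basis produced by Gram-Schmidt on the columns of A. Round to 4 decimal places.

e_1 = (0.5571, 0.7428, 0.3714)

e_1 = v_1/‖v_1‖ = (3, 4, 2)/5.3852 = (0.5571, 0.7428, 0.3714).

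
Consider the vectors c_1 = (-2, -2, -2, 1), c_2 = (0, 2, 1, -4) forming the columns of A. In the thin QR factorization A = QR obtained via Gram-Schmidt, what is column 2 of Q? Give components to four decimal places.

q_1 = c_1/‖c_1‖ = (-2, -2, -2, 1)/3.6056 = (-0.5547, -0.5547, -0.5547, 0.2774).
r_{12} = q_1·c_2 = -2.7735.
u_2 = c_2 + 2.7735·q_1 = (-1.5385, 0.4615, -0.5385, -3.2308).
‖u_2‖ = 3.6480, so q_2 = (-0.4217, 0.1265, -0.1476, -0.8856).

q_2 = (-0.4217, 0.1265, -0.1476, -0.8856)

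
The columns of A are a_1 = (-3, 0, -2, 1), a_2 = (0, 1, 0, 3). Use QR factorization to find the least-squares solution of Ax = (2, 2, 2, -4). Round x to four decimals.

a_1 = (-3, 0, -2, 1); ‖a_1‖ = 3.7417, so e_1 = (-0.8018, 0.0000, -0.5345, 0.2673).
e_1·a_2 = (-0.8018)·0 + 0.0000·1 + (-0.5345)·0 + 0.2673·3 = 0.8018.
u_2 = a_2 − 0.8018·e_1 = (0.6429, 1.0000, 0.4286, 2.7857).
‖u_2‖ = 3.0589, so e_2 = (0.2102, 0.3269, 0.1401, 0.9107).
Qᵀb = (-3.7417, -2.2884).
Back-substitute: x_2 = -2.2884/3.0589 = -0.7481.
x_1 = (-3.7417 − 0.8018·(-0.7481))/3.7417 = -0.8397.

x = (-0.8397, -0.7481)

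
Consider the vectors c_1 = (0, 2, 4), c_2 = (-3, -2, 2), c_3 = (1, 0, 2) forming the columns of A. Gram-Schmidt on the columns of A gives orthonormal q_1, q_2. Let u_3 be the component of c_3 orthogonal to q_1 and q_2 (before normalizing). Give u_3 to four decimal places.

c_1 = (0, 2, 4); ‖c_1‖ = 4.4721, so q_1 = (0.0000, 0.4472, 0.8944).
q_1·c_2 = 0.0000·(-3) + 0.4472·(-2) + 0.8944·2 = 0.8944.
u_2 = c_2 − 0.8944·q_1 = (-3.0000, -2.4000, 1.2000).
‖u_2‖ = 4.0249, so q_2 = (-0.7454, -0.5963, 0.2981).
q_1·c_3 = 0.0000·1 + 0.4472·0 + 0.8944·2 = 1.7889; q_2·c_3 = (-0.7454)·1 + (-0.5963)·0 + 0.2981·2 = -0.1491.
u_3 = c_3 − 1.7889·q_1 + 0.1491·q_2 = (0.8889, -0.8889, 0.4444).

u_3 = (0.8889, -0.8889, 0.4444)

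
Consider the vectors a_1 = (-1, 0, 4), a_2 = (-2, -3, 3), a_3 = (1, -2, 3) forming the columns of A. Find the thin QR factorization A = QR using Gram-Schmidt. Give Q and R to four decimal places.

a_1 = (-1, 0, 4); ‖a_1‖ = 4.1231, so e_1 = (-0.2425, 0.0000, 0.9701).
e_1·a_2 = (-0.2425)·(-2) + 0.0000·(-3) + 0.9701·3 = 3.3955.
u_2 = a_2 − 3.3955·e_1 = (-1.1765, -3.0000, -0.2941).
‖u_2‖ = 3.2358, so e_2 = (-0.3636, -0.9271, -0.0909).
e_1·a_3 = (-0.2425)·1 + 0.0000·(-2) + 0.9701·3 = 2.6679; e_2·a_3 = (-0.3636)·1 + (-0.9271)·(-2) + (-0.0909)·3 = 1.2180.
u_3 = a_3 − 2.6679·e_1 − 1.2180·e_2 = (2.0899, -0.8708, 0.5225).
‖u_3‖ = 2.3235, so e_3 = (0.8994, -0.3748, 0.2249).

Q = [[-0.2425, -0.3636, 0.8994], [0.0000, -0.9271, -0.3748], [0.9701, -0.0909, 0.2249]], R = [[4.1231, 3.3955, 2.6679], [0.0000, 3.2358, 1.2180], [0.0000, 0.0000, 2.3235]]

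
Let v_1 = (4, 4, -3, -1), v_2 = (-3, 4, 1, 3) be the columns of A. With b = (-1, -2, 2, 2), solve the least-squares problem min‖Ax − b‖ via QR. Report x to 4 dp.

x = (-0.4734, 0.0587)

e_1 = v_1/‖v_1‖ = (4, 4, -3, -1)/6.4807 = (0.6172, 0.6172, -0.4629, -0.1543).
r_{12} = e_1·v_2 = -0.3086.
u_2 = v_2 + 0.3086·e_1 = (-2.8095, 4.1905, 0.8571, 2.9524).
‖u_2‖ = 5.9080, so e_2 = (-0.4755, 0.7093, 0.1451, 0.4997).
Qᵀb = (-3.0861, 0.3466).
Back-substitute: x_2 = 0.3466/5.9080 = 0.0587.
x_1 = (-3.0861 + 0.3086·0.0587)/6.4807 = -0.4734.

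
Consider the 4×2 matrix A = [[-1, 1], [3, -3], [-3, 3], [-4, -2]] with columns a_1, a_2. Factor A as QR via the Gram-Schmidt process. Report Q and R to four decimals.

Q = [[-0.1690, 0.1551], [0.5071, -0.4653], [-0.5071, 0.4653], [-0.6761, -0.7368]], R = [[5.9161, -1.8593], [0.0000, 4.4207]]

a_1 = (-1, 3, -3, -4); ‖a_1‖ = 5.9161, so q_1 = (-0.1690, 0.5071, -0.5071, -0.6761).
q_1·a_2 = (-0.1690)·1 + 0.5071·(-3) + (-0.5071)·3 + (-0.6761)·(-2) = -1.8593.
u_2 = a_2 + 1.8593·q_1 = (0.6857, -2.0571, 2.0571, -3.2571).
‖u_2‖ = 4.4207, so q_2 = (0.1551, -0.4653, 0.4653, -0.7368).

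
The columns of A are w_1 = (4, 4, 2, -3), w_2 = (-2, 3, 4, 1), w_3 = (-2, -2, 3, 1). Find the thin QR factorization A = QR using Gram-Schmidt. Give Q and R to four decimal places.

w_1 = (4, 4, 2, -3); ‖w_1‖ = 6.7082, so e_1 = (0.5963, 0.5963, 0.2981, -0.4472).
e_1·w_2 = 0.5963·(-2) + 0.5963·3 + 0.2981·4 + (-0.4472)·1 = 1.3416.
u_2 = w_2 − 1.3416·e_1 = (-2.8000, 2.2000, 3.6000, 1.6000).
‖u_2‖ = 5.3104, so e_2 = (-0.5273, 0.4143, 0.6779, 0.3013).
e_1·w_3 = 0.5963·(-2) + 0.5963·(-2) + 0.2981·3 + (-0.4472)·1 = -1.9379; e_2·w_3 = (-0.5273)·(-2) + 0.4143·(-2) + 0.6779·3 + 0.3013·1 = 2.5610.
u_3 = w_3 + 1.9379·e_1 − 2.5610·e_2 = (0.5059, -1.9054, 1.8416, -0.6383).
‖u_3‖ = 2.7723, so e_3 = (0.1825, -0.6873, 0.6643, -0.2302).

Q = [[0.5963, -0.5273, 0.1825], [0.5963, 0.4143, -0.6873], [0.2981, 0.6779, 0.6643], [-0.4472, 0.3013, -0.2302]], R = [[6.7082, 1.3416, -1.9379], [0.0000, 5.3104, 2.5610], [0.0000, 0.0000, 2.7723]]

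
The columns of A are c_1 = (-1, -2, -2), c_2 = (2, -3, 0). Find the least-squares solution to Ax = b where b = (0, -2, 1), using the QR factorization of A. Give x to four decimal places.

c_1 = (-1, -2, -2); ‖c_1‖ = 3.0000, so q_1 = (-0.3333, -0.6667, -0.6667).
q_1·c_2 = (-0.3333)·2 + (-0.6667)·(-3) + (-0.6667)·0 = 1.3333.
u_2 = c_2 − 1.3333·q_1 = (2.4444, -2.1111, 0.8889).
‖u_2‖ = 3.3500, so q_2 = (0.7297, -0.6302, 0.2653).
Qᵀb = (0.6667, 1.5257).
Back-substitute: x_2 = 1.5257/3.3500 = 0.4554.
x_1 = (0.6667 − 1.3333·0.4554)/3.0000 = 0.0198.

x = (0.0198, 0.4554)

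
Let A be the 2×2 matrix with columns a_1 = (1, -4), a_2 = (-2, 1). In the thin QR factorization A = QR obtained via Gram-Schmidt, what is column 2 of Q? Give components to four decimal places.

a_1 = (1, -4); ‖a_1‖ = 4.1231, so e_1 = (0.2425, -0.9701).
e_1·a_2 = 0.2425·(-2) + (-0.9701)·1 = -1.4552.
u_2 = a_2 + 1.4552·e_1 = (-1.6471, -0.4118).
‖u_2‖ = 1.6977, so e_2 = (-0.9701, -0.2425).

e_2 = (-0.9701, -0.2425)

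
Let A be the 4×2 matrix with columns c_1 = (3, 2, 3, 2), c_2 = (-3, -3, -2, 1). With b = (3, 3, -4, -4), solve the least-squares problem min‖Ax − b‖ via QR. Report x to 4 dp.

x = (-1.6076, -1.9367)

q_1 = c_1/‖c_1‖ = (3, 2, 3, 2)/5.0990 = (0.5883, 0.3922, 0.5883, 0.3922).
r_{12} = q_1·c_2 = -3.7262.
u_2 = c_2 + 3.7262·q_1 = (-0.8077, -1.5385, 0.1923, 2.4615).
‖u_2‖ = 3.0192, so q_2 = (-0.2675, -0.5096, 0.0637, 0.8153).
Qᵀb = (-0.9806, -5.8473).
Back-substitute: x_2 = -5.8473/3.0192 = -1.9367.
x_1 = (-0.9806 + 3.7262·(-1.9367))/5.0990 = -1.6076.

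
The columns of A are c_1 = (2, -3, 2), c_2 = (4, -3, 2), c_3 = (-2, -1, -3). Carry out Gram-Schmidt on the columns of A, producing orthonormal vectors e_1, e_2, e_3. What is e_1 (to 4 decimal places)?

c_1 = (2, -3, 2); ‖c_1‖ = 4.1231, so e_1 = (0.4851, -0.7276, 0.4851).

e_1 = (0.4851, -0.7276, 0.4851)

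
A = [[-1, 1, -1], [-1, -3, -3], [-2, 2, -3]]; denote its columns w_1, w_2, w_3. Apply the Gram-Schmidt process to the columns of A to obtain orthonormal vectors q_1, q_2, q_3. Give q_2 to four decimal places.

q_2 = (0.1826, -0.9129, 0.3651)

w_1 = (-1, -1, -2); ‖w_1‖ = 2.4495, so q_1 = (-0.4082, -0.4082, -0.8165).
q_1·w_2 = (-0.4082)·1 + (-0.4082)·(-3) + (-0.8165)·2 = -0.8165.
u_2 = w_2 + 0.8165·q_1 = (0.6667, -3.3333, 1.3333).
‖u_2‖ = 3.6515, so q_2 = (0.1826, -0.9129, 0.3651).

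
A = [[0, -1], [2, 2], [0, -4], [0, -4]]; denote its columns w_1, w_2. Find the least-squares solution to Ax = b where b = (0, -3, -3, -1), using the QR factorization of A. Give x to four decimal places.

w_1 = (0, 2, 0, 0); ‖w_1‖ = 2.0000, so q_1 = (0.0000, 1.0000, 0.0000, 0.0000).
q_1·w_2 = 0.0000·(-1) + 1.0000·2 + 0.0000·(-4) + 0.0000·(-4) = 2.0000.
u_2 = w_2 − 2.0000·q_1 = (-1.0000, 0.0000, -4.0000, -4.0000).
‖u_2‖ = 5.7446, so q_2 = (-0.1741, 0.0000, -0.6963, -0.6963).
Qᵀb = (-3.0000, 2.7852).
Back-substitute: x_2 = 2.7852/5.7446 = 0.4848.
x_1 = (-3.0000 − 2.0000·0.4848)/2.0000 = -1.9848.

x = (-1.9848, 0.4848)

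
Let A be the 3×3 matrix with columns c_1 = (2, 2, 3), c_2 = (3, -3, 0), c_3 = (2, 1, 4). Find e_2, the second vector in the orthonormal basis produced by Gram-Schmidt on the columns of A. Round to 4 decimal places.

e_2 = (0.7071, -0.7071, 0.0000)

c_1 = (2, 2, 3); ‖c_1‖ = 4.1231, so e_1 = (0.4851, 0.4851, 0.7276).
e_1·c_2 = 0.4851·3 + 0.4851·(-3) + 0.7276·0 = 0.0000.
u_2 = c_2 + 0.0000·e_1 = (3.0000, -3.0000, 0.0000).
‖u_2‖ = 4.2426, so e_2 = (0.7071, -0.7071, 0.0000).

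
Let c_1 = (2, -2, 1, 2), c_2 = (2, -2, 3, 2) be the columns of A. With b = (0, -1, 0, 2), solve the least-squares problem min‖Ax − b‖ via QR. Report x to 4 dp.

x = (0.7500, -0.2500)

e_1 = c_1/‖c_1‖ = (2, -2, 1, 2)/3.6056 = (0.5547, -0.5547, 0.2774, 0.5547).
r_{12} = e_1·c_2 = 4.1603.
u_2 = c_2 − 4.1603·e_1 = (-0.3077, 0.3077, 1.8462, -0.3077).
‖u_2‖ = 1.9215, so e_2 = (-0.1601, 0.1601, 0.9608, -0.1601).
Qᵀb = (1.6641, -0.4804).
Back-substitute: x_2 = -0.4804/1.9215 = -0.2500.
x_1 = (1.6641 − 4.1603·(-0.2500))/3.6056 = 0.7500.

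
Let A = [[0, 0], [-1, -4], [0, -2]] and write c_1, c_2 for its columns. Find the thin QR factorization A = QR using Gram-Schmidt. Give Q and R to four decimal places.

e_1 = c_1/‖c_1‖ = (0, -1, 0)/1.0000 = (0.0000, -1.0000, 0.0000).
r_{12} = e_1·c_2 = 4.0000.
u_2 = c_2 − 4.0000·e_1 = (0.0000, 0.0000, -2.0000).
‖u_2‖ = 2.0000, so e_2 = (0.0000, 0.0000, -1.0000).

Q = [[0.0000, 0.0000], [-1.0000, 0.0000], [0.0000, -1.0000]], R = [[1.0000, 4.0000], [0.0000, 2.0000]]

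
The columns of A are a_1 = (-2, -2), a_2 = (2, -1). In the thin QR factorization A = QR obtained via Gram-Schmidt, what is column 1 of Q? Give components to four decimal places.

q_1 = (-0.7071, -0.7071)

a_1 = (-2, -2); ‖a_1‖ = 2.8284, so q_1 = (-0.7071, -0.7071).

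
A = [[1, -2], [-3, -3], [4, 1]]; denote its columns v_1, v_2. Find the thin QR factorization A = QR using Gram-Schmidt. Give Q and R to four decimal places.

Q = [[0.1961, -0.7926], [-0.5883, -0.5661], [0.7845, -0.2265]], R = [[5.0990, 2.1573], [0.0000, 3.0571]]

q_1 = v_1/‖v_1‖ = (1, -3, 4)/5.0990 = (0.1961, -0.5883, 0.7845).
r_{12} = q_1·v_2 = 2.1573.
u_2 = v_2 − 2.1573·q_1 = (-2.4231, -1.7308, -0.6923).
‖u_2‖ = 3.0571, so q_2 = (-0.7926, -0.5661, -0.2265).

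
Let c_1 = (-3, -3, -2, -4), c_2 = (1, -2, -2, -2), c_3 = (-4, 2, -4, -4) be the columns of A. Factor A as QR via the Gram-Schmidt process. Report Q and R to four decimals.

c_1 = (-3, -3, -2, -4); ‖c_1‖ = 6.1644, so e_1 = (-0.4867, -0.4867, -0.3244, -0.6489).
e_1·c_2 = (-0.4867)·1 + (-0.4867)·(-2) + (-0.3244)·(-2) + (-0.6489)·(-2) = 2.4333.
u_2 = c_2 − 2.4333·e_1 = (2.1842, -0.8158, -1.2105, -0.4211).
‖u_2‖ = 2.6606, so e_2 = (0.8209, -0.3066, -0.4550, -0.1583).
e_1·c_3 = (-0.4867)·(-4) + (-0.4867)·2 + (-0.3244)·(-4) + (-0.6489)·(-4) = 4.8666; e_2·c_3 = 0.8209·(-4) + (-0.3066)·2 + (-0.4550)·(-4) + (-0.1583)·(-4) = -1.4441.
u_3 = c_3 − 4.8666·e_1 + 1.4441·e_2 = (-0.4461, 3.9257, -3.0781, -1.0706).
‖u_3‖ = 5.1216, so e_3 = (-0.0871, 0.7665, -0.6010, -0.2090).

Q = [[-0.4867, 0.8209, -0.0871], [-0.4867, -0.3066, 0.7665], [-0.3244, -0.4550, -0.6010], [-0.6489, -0.1583, -0.2090]], R = [[6.1644, 2.4333, 4.8666], [0.0000, 2.6606, -1.4441], [0.0000, 0.0000, 5.1216]]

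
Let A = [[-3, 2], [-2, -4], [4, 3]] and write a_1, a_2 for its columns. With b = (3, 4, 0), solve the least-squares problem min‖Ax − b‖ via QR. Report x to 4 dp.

x = (-0.5473, -0.0806)

a_1 = (-3, -2, 4); ‖a_1‖ = 5.3852, so e_1 = (-0.5571, -0.3714, 0.7428).
e_1·a_2 = (-0.5571)·2 + (-0.3714)·(-4) + 0.7428·3 = 2.5997.
u_2 = a_2 − 2.5997·e_1 = (3.4483, -3.0345, 1.0690).
‖u_2‖ = 4.7161, so e_2 = (0.7312, -0.6434, 0.2267).
Qᵀb = (-3.1568, -0.3802).
Back-substitute: x_2 = -0.3802/4.7161 = -0.0806.
x_1 = (-3.1568 − 2.5997·(-0.0806))/5.3852 = -0.5473.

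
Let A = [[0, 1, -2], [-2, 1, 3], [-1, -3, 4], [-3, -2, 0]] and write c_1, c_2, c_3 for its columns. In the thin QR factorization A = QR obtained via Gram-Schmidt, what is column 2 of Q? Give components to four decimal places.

e_1 = c_1/‖c_1‖ = (0, -2, -1, -3)/3.7417 = (0.0000, -0.5345, -0.2673, -0.8018).
r_{12} = e_1·c_2 = 1.8708.
u_2 = c_2 − 1.8708·e_1 = (1.0000, 2.0000, -2.5000, -0.5000).
‖u_2‖ = 3.3912, so e_2 = (0.2949, 0.5898, -0.7372, -0.1474).

e_2 = (0.2949, 0.5898, -0.7372, -0.1474)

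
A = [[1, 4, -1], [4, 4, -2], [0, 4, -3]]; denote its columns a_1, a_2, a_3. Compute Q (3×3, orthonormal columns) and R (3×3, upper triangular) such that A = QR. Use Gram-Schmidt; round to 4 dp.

a_1 = (1, 4, 0); ‖a_1‖ = 4.1231, so q_1 = (0.2425, 0.9701, 0.0000).
q_1·a_2 = 0.2425·4 + 0.9701·4 + 0.0000·4 = 4.8507.
u_2 = a_2 − 4.8507·q_1 = (2.8235, -0.7059, 4.0000).
‖u_2‖ = 4.9468, so q_2 = (0.5708, -0.1427, 0.8086).
q_1·a_3 = 0.2425·(-1) + 0.9701·(-2) + 0.0000·(-3) = -2.1828; q_2·a_3 = 0.5708·(-1) + (-0.1427)·(-2) + 0.8086·(-3) = -2.7112.
u_3 = a_3 + 2.1828·q_1 + 2.7112·q_2 = (1.0769, -0.2692, -0.8077).
‖u_3‖ = 1.3728, so q_3 = (0.7845, -0.1961, -0.5883).

Q = [[0.2425, 0.5708, 0.7845], [0.9701, -0.1427, -0.1961], [0.0000, 0.8086, -0.5883]], R = [[4.1231, 4.8507, -2.1828], [0.0000, 4.9468, -2.7112], [0.0000, 0.0000, 1.3728]]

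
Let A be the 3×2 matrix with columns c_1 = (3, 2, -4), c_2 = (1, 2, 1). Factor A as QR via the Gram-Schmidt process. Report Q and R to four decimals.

c_1 = (3, 2, -4); ‖c_1‖ = 5.3852, so e_1 = (0.5571, 0.3714, -0.7428).
e_1·c_2 = 0.5571·1 + 0.3714·2 + (-0.7428)·1 = 0.5571.
u_2 = c_2 − 0.5571·e_1 = (0.6897, 1.7931, 1.4138).
‖u_2‖ = 2.3853, so e_2 = (0.2891, 0.7517, 0.5927).

Q = [[0.5571, 0.2891], [0.3714, 0.7517], [-0.7428, 0.5927]], R = [[5.3852, 0.5571], [0.0000, 2.3853]]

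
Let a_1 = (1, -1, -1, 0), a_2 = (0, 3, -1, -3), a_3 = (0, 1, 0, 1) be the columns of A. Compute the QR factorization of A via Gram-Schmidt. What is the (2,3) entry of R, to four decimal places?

a_1 = (1, -1, -1, 0); ‖a_1‖ = 1.7321, so q_1 = (0.5774, -0.5774, -0.5774, 0.0000).
q_1·a_2 = 0.5774·0 + (-0.5774)·3 + (-0.5774)·(-1) + 0.0000·(-3) = -1.1547.
u_2 = a_2 + 1.1547·q_1 = (0.6667, 2.3333, -1.6667, -3.0000).
‖u_2‖ = 4.2032, so q_2 = (0.1586, 0.5551, -0.3965, -0.7137).
r_{23} = q_2·a_3 = -0.1586.

r_{23} = -0.1586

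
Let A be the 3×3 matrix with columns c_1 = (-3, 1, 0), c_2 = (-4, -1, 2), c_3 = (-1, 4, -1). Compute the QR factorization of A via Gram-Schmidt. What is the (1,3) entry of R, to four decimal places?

c_1 = (-3, 1, 0); ‖c_1‖ = 3.1623, so e_1 = (-0.9487, 0.3162, 0.0000).
r_{13} = e_1·c_3 = 2.2136.

r_{13} = 2.2136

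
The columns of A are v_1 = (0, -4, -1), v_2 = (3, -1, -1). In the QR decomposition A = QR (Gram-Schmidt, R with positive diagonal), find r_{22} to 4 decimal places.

r_{22} = 3.0870

e_1 = v_1/‖v_1‖ = (0, -4, -1)/4.1231 = (0.0000, -0.9701, -0.2425).
r_{12} = e_1·v_2 = 1.2127.
u_2 = v_2 − 1.2127·e_1 = (3.0000, 0.1765, -0.7059).
r_{22} = ‖u_2‖ = 3.0870.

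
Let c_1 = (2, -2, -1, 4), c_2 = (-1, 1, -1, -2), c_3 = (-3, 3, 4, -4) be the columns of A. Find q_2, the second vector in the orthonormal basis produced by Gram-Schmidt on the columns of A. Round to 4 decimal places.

q_2 = (-0.0816, 0.0816, -0.9798, -0.1633)

q_1 = c_1/‖c_1‖ = (2, -2, -1, 4)/5.0000 = (0.4000, -0.4000, -0.2000, 0.8000).
r_{12} = q_1·c_2 = -2.2000.
u_2 = c_2 + 2.2000·q_1 = (-0.1200, 0.1200, -1.4400, -0.2400).
‖u_2‖ = 1.4697, so q_2 = (-0.0816, 0.0816, -0.9798, -0.1633).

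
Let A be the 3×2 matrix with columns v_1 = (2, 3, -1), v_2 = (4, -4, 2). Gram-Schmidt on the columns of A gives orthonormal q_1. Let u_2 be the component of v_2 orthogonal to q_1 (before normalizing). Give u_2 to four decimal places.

v_1 = (2, 3, -1); ‖v_1‖ = 3.7417, so q_1 = (0.5345, 0.8018, -0.2673).
q_1·v_2 = 0.5345·4 + 0.8018·(-4) + (-0.2673)·2 = -1.6036.
u_2 = v_2 + 1.6036·q_1 = (4.8571, -2.7143, 1.5714).

u_2 = (4.8571, -2.7143, 1.5714)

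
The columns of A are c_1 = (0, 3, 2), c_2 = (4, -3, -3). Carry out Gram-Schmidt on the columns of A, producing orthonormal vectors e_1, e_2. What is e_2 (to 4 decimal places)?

c_1 = (0, 3, 2); ‖c_1‖ = 3.6056, so e_1 = (0.0000, 0.8321, 0.5547).
e_1·c_2 = 0.0000·4 + 0.8321·(-3) + 0.5547·(-3) = -4.1603.
u_2 = c_2 + 4.1603·e_1 = (4.0000, 0.4615, -0.6923).
‖u_2‖ = 4.0856, so e_2 = (0.9790, 0.1130, -0.1694).

e_2 = (0.9790, 0.1130, -0.1694)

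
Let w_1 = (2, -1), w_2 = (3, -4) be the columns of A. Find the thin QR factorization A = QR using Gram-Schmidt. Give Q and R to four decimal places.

Q = [[0.8944, -0.4472], [-0.4472, -0.8944]], R = [[2.2361, 4.4721], [0.0000, 2.2361]]

w_1 = (2, -1); ‖w_1‖ = 2.2361, so q_1 = (0.8944, -0.4472).
q_1·w_2 = 0.8944·3 + (-0.4472)·(-4) = 4.4721.
u_2 = w_2 − 4.4721·q_1 = (-1.0000, -2.0000).
‖u_2‖ = 2.2361, so q_2 = (-0.4472, -0.8944).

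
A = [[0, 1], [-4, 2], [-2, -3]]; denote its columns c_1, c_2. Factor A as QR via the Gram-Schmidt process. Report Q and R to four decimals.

Q = [[0.0000, 0.2692], [-0.8944, 0.4307], [-0.4472, -0.8614]], R = [[4.4721, -0.4472], [0.0000, 3.7148]]

c_1 = (0, -4, -2); ‖c_1‖ = 4.4721, so e_1 = (0.0000, -0.8944, -0.4472).
e_1·c_2 = 0.0000·1 + (-0.8944)·2 + (-0.4472)·(-3) = -0.4472.
u_2 = c_2 + 0.4472·e_1 = (1.0000, 1.6000, -3.2000).
‖u_2‖ = 3.7148, so e_2 = (0.2692, 0.4307, -0.8614).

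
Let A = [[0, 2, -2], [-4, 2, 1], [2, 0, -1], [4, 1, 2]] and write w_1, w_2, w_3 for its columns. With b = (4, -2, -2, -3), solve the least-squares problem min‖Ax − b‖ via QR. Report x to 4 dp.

x = (-0.1406, 0.0486, -1.3719)

w_1 = (0, -4, 2, 4); ‖w_1‖ = 6.0000, so q_1 = (0.0000, -0.6667, 0.3333, 0.6667).
q_1·w_2 = 0.0000·2 + (-0.6667)·2 + 0.3333·0 + 0.6667·1 = -0.6667.
u_2 = w_2 + 0.6667·q_1 = (2.0000, 1.5556, 0.2222, 1.4444).
‖u_2‖ = 2.9250, so q_2 = (0.6838, 0.5318, 0.0760, 0.4938).
q_1·w_3 = 0.0000·(-2) + (-0.6667)·1 + 0.3333·(-1) + 0.6667·2 = 0.3333; q_2·w_3 = 0.6838·(-2) + 0.5318·1 + 0.0760·(-1) + 0.4938·2 = 0.0760.
u_3 = w_3 − 0.3333·q_1 − 0.0760·q_2 = (-2.0519, 1.1818, -1.1169, 1.7403).
‖u_3‖ = 3.1437, so q_3 = (-0.6527, 0.3759, -0.3553, 0.5536).
Qᵀb = (-1.3333, 0.0380, -4.3128).
Back-substitute: x_3 = -4.3128/3.1437 = -1.3719.
x_2 = (0.0380 − 0.0760·(-1.3719))/2.9250 = 0.0486.
x_1 = (-1.3333 + 0.6667·0.0486 − 0.3333·(-1.3719))/6.0000 = -0.1406.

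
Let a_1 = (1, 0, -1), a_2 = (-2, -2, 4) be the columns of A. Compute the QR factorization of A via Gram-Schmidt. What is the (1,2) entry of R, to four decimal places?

a_1 = (1, 0, -1); ‖a_1‖ = 1.4142, so q_1 = (0.7071, 0.0000, -0.7071).
r_{12} = q_1·a_2 = -4.2426.

r_{12} = -4.2426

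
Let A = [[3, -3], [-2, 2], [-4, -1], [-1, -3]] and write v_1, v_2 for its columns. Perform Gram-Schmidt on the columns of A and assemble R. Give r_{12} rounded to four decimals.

r_{12} = -1.0954

v_1 = (3, -2, -4, -1); ‖v_1‖ = 5.4772, so e_1 = (0.5477, -0.3651, -0.7303, -0.1826).
r_{12} = e_1·v_2 = -1.0954.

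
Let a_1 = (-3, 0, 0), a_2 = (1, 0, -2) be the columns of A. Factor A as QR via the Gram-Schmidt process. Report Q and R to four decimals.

a_1 = (-3, 0, 0); ‖a_1‖ = 3.0000, so e_1 = (-1.0000, 0.0000, 0.0000).
e_1·a_2 = (-1.0000)·1 + 0.0000·0 + 0.0000·(-2) = -1.0000.
u_2 = a_2 + 1.0000·e_1 = (0.0000, 0.0000, -2.0000).
‖u_2‖ = 2.0000, so e_2 = (0.0000, 0.0000, -1.0000).

Q = [[-1.0000, 0.0000], [0.0000, 0.0000], [0.0000, -1.0000]], R = [[3.0000, -1.0000], [0.0000, 2.0000]]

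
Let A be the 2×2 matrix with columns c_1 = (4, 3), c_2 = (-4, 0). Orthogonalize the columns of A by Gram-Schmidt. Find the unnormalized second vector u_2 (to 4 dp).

u_2 = (-1.4400, 1.9200)

q_1 = c_1/‖c_1‖ = (4, 3)/5.0000 = (0.8000, 0.6000).
r_{12} = q_1·c_2 = -3.2000.
u_2 = c_2 + 3.2000·q_1 = (-1.4400, 1.9200).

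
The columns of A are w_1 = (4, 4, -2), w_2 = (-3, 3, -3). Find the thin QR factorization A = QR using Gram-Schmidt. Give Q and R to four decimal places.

Q = [[0.6667, -0.7191], [0.6667, 0.4576], [-0.3333, -0.5230]], R = [[6.0000, 1.0000], [0.0000, 5.0990]]

w_1 = (4, 4, -2); ‖w_1‖ = 6.0000, so q_1 = (0.6667, 0.6667, -0.3333).
q_1·w_2 = 0.6667·(-3) + 0.6667·3 + (-0.3333)·(-3) = 1.0000.
u_2 = w_2 − 1.0000·q_1 = (-3.6667, 2.3333, -2.6667).
‖u_2‖ = 5.0990, so q_2 = (-0.7191, 0.4576, -0.5230).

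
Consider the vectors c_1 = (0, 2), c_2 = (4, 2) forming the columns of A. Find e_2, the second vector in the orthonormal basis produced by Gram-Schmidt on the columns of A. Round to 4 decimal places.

c_1 = (0, 2); ‖c_1‖ = 2.0000, so e_1 = (0.0000, 1.0000).
e_1·c_2 = 0.0000·4 + 1.0000·2 = 2.0000.
u_2 = c_2 − 2.0000·e_1 = (4.0000, 0.0000).
‖u_2‖ = 4.0000, so e_2 = (1.0000, 0.0000).

e_2 = (1.0000, 0.0000)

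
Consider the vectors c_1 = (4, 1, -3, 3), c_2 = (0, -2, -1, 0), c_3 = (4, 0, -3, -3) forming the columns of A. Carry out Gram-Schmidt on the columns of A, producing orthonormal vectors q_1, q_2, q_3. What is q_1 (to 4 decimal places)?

c_1 = (4, 1, -3, 3); ‖c_1‖ = 5.9161, so q_1 = (0.6761, 0.1690, -0.5071, 0.5071).

q_1 = (0.6761, 0.1690, -0.5071, 0.5071)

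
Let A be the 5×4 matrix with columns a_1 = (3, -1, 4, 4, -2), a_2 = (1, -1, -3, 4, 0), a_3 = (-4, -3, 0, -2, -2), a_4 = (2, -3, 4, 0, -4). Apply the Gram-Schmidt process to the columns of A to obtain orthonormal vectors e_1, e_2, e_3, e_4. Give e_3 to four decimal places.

e_1 = a_1/‖a_1‖ = (3, -1, 4, 4, -2)/6.7823 = (0.4423, -0.1474, 0.5898, 0.5898, -0.2949).
r_{12} = e_1·a_2 = 1.1795.
u_2 = a_2 − 1.1795·e_1 = (0.4783, -0.8261, -3.6957, 3.3043, 0.3478).
‖u_2‖ = 5.0605, so e_2 = (0.0945, -0.1632, -0.7303, 0.6530, 0.0687).
r_{13} = e_1·a_3 = -1.9167; r_{23} = e_2·a_3 = -1.3317.
u_3 = a_3 + 1.9167·e_1 + 1.3317·e_2 = (-3.0263, -3.5000, 0.1579, 0.0000, -2.4737).
‖u_3‖ = 5.2491, so e_3 = (-0.5765, -0.6668, 0.0301, 0.0000, -0.4713).

e_3 = (-0.5765, -0.6668, 0.0301, 0.0000, -0.4713)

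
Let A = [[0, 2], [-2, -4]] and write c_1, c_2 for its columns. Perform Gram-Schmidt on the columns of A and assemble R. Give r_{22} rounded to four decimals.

r_{22} = 2.0000

e_1 = c_1/‖c_1‖ = (0, -2)/2.0000 = (0.0000, -1.0000).
r_{12} = e_1·c_2 = 4.0000.
u_2 = c_2 − 4.0000·e_1 = (2.0000, 0.0000).
r_{22} = ‖u_2‖ = 2.0000.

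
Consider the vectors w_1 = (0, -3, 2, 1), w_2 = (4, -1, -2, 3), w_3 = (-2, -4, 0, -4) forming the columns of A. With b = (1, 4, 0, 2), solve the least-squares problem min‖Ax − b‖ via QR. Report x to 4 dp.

w_1 = (0, -3, 2, 1); ‖w_1‖ = 3.7417, so e_1 = (0.0000, -0.8018, 0.5345, 0.2673).
e_1·w_2 = 0.0000·4 + (-0.8018)·(-1) + 0.5345·(-2) + 0.2673·3 = 0.5345.
u_2 = w_2 − 0.5345·e_1 = (4.0000, -0.5714, -2.2857, 2.8571).
‖u_2‖ = 5.4511, so e_2 = (0.7338, -0.1048, -0.4193, 0.5241).
e_1·w_3 = 0.0000·(-2) + (-0.8018)·(-4) + 0.5345·0 + 0.2673·(-4) = 2.1381; e_2·w_3 = 0.7338·(-2) + (-0.1048)·(-4) + (-0.4193)·0 + 0.5241·(-4) = -3.1449.
u_3 = w_3 − 2.1381·e_1 + 3.1449·e_2 = (0.3077, -2.6154, -2.4615, -2.9231).
‖u_3‖ = 4.6410, so e_3 = (0.0663, -0.5635, -0.5304, -0.6298).
Qᵀb = (-2.6726, 1.3628, -3.4476).
Back-substitute: x_3 = -3.4476/4.6410 = -0.7429.
x_2 = (1.3628 + 3.1449·(-0.7429))/5.4511 = -0.1786.
x_1 = (-2.6726 − 0.5345·(-0.1786) − 2.1381·(-0.7429))/3.7417 = -0.2643.

x = (-0.2643, -0.1786, -0.7429)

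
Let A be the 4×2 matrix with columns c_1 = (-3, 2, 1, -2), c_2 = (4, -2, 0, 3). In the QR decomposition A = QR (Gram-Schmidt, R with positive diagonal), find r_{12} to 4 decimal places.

q_1 = c_1/‖c_1‖ = (-3, 2, 1, -2)/4.2426 = (-0.7071, 0.4714, 0.2357, -0.4714).
r_{12} = q_1·c_2 = -5.1854.

r_{12} = -5.1854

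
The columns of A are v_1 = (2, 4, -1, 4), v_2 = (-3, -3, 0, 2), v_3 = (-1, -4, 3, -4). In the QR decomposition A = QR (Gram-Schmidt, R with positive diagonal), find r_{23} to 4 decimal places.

r_{23} = -0.6829

v_1 = (2, 4, -1, 4); ‖v_1‖ = 6.0828, so e_1 = (0.3288, 0.6576, -0.1644, 0.6576).
e_1·v_2 = 0.3288·(-3) + 0.6576·(-3) + (-0.1644)·0 + 0.6576·2 = -1.6440.
u_2 = v_2 + 1.6440·e_1 = (-2.4595, -1.9189, -0.2703, 3.0811).
‖u_2‖ = 4.3929, so e_2 = (-0.5599, -0.4368, -0.0615, 0.7014).
r_{23} = e_2·v_3 = -0.6829.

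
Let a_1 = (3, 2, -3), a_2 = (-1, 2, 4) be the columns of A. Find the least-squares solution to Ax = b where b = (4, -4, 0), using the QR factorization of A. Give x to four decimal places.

a_1 = (3, 2, -3); ‖a_1‖ = 4.6904, so q_1 = (0.6396, 0.4264, -0.6396).
q_1·a_2 = 0.6396·(-1) + 0.4264·2 + (-0.6396)·4 = -2.3452.
u_2 = a_2 + 2.3452·q_1 = (0.5000, 3.0000, 2.5000).
‖u_2‖ = 3.9370, so q_2 = (0.1270, 0.7620, 0.6350).
Qᵀb = (0.8528, -2.5400).
Back-substitute: x_2 = -2.5400/3.9370 = -0.6452.
x_1 = (0.8528 + 2.3452·(-0.6452))/4.6904 = -0.1408.

x = (-0.1408, -0.6452)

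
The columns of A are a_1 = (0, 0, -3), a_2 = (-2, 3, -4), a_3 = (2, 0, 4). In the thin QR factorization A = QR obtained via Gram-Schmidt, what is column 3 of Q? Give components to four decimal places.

e_3 = (0.8321, 0.5547, 0.0000)

a_1 = (0, 0, -3); ‖a_1‖ = 3.0000, so e_1 = (0.0000, 0.0000, -1.0000).
e_1·a_2 = 0.0000·(-2) + 0.0000·3 + (-1.0000)·(-4) = 4.0000.
u_2 = a_2 − 4.0000·e_1 = (-2.0000, 3.0000, 0.0000).
‖u_2‖ = 3.6056, so e_2 = (-0.5547, 0.8321, 0.0000).
e_1·a_3 = 0.0000·2 + 0.0000·0 + (-1.0000)·4 = -4.0000; e_2·a_3 = (-0.5547)·2 + 0.8321·0 + 0.0000·4 = -1.1094.
u_3 = a_3 + 4.0000·e_1 + 1.1094·e_2 = (1.3846, 0.9231, 0.0000).
‖u_3‖ = 1.6641, so e_3 = (0.8321, 0.5547, 0.0000).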